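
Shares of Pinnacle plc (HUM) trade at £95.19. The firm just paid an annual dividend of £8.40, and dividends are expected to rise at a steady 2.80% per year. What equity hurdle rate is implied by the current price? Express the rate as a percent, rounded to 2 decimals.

Rearranging the constant-growth DDM: r = D₁/P₀ + g.
D₁ = 8.40 × (1 + 0.028) = 8.6352.
r = 8.6352 / 95.19 + 0.028 = 0.09072 + 0.028 = 0.11872

11.87%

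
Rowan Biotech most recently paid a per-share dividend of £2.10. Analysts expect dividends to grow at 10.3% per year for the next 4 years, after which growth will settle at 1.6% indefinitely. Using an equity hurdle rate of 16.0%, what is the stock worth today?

£19.53

Two-stage DDM. Project D₁…D_4 at 0.103, terminal growth 0.016, discount at r = 0.16.
D_1 = 2.3163
D_2 = 2.5549
D_3 = 2.8180
D_4 = 3.1083
Terminal value at t=4: TV = D_5/(r−g) = 3.1580/(0.16−0.016) = 21.9307
P₀ = 2.3163/(1+0.16)^1 + 2.5549/(1+0.16)^2 + 2.8180/(1+0.16)^3 + 3.1083/(1+0.16)^4 + 21.9307/(1+0.16)^4 = 19.5297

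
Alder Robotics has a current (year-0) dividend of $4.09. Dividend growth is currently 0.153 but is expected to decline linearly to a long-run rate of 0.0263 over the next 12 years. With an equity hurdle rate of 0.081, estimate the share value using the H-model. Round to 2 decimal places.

$133.58

H-model: P₀ = D₀[(1+g_L) + H(g_S−g_L)]/(r−g_L), with H = 12/2 = 6.
P₀ = 4.09 × [(1+0.0263) + 6×(0.153−0.0263)] / (0.081−0.0263)
   = 4.09 × 1.7865 / 0.0547 = 133.5793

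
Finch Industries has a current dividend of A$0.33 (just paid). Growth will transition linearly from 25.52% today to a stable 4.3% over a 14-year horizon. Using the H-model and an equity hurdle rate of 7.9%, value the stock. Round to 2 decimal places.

H-model: P₀ = D₀[(1+g_L) + H(g_S−g_L)]/(r−g_L), with H = 14/2 = 7.
P₀ = 0.33 × [(1+0.043) + 7×(0.2552−0.043)] / (0.079−0.043)
   = 0.33 × 2.5284 / 0.036 = 23.1770

A$23.18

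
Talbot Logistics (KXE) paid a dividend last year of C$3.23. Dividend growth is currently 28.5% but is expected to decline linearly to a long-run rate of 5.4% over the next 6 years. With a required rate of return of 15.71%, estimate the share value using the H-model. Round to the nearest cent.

H-model: P₀ = D₀[(1+g_L) + H(g_S−g_L)]/(r−g_L), with H = 6/2 = 3.
P₀ = 3.23 × [(1+0.054) + 3×(0.285−0.054)] / (0.1571−0.054)
   = 3.23 × 1.7470 / 0.1031 = 54.7314

C$54.73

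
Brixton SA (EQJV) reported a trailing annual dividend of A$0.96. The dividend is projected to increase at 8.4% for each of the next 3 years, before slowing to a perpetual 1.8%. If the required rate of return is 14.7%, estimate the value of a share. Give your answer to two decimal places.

A$8.97

Two-stage DDM. Project D₁…D_3 at 0.084, terminal growth 0.018, discount at r = 0.147.
D_1 = 1.0406
D_2 = 1.1281
D_3 = 1.2228
Terminal value at t=3: TV = D_4/(r−g) = 1.2448/(0.147−0.018) = 9.6498
P₀ = 1.0406/(1+0.147)^1 + 1.1281/(1+0.147)^2 + 1.2228/(1+0.147)^3 + 9.6498/(1+0.147)^3 = 8.9699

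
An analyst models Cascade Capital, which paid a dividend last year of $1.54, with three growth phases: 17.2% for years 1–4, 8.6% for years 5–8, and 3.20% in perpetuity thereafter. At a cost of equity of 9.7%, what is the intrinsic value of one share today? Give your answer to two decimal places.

$45.71

Three-stage DDM. Project D₁…D_8; terminal Gordon value at t=8 with g = 0.032; discount at r = 0.097.
D_1 = 1.8049
D_2 = 2.1153
D_3 = 2.4792
D_4 = 2.9056
D_5 = 3.1554
D_6 = 3.4268
D_7 = 3.7215
D_8 = 4.0416
TV_8 = 4.1709/(0.097−0.032) = 64.1677
P₀ = Σ Dₜ/(1+r)ᵗ + TV_8/(1+r)^8 = 45.7095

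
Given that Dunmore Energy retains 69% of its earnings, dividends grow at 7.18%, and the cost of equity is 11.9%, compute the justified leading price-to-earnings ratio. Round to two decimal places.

Payout ratio b = 1 − 0.69 = 0.31.
Justified leading P/E = b/(r−g) = 0.31/(0.119−0.0718) = 6.5678

6.57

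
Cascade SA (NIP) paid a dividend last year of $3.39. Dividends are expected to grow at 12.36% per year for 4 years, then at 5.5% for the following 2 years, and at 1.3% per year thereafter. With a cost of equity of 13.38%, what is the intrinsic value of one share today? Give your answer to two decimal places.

Three-stage DDM. Project D₁…D_6; terminal Gordon value at t=6 with g = 0.013; discount at r = 0.1338.
D_1 = 3.8090
D_2 = 4.2798
D_3 = 4.8088
D_4 = 5.4031
D_5 = 5.7003
D_6 = 6.0138
TV_6 = 6.0920/(0.1338−0.013) = 50.4306
P₀ = Σ Dₜ/(1+r)ᵗ + TV_6/(1+r)^6 = 42.8708

$42.87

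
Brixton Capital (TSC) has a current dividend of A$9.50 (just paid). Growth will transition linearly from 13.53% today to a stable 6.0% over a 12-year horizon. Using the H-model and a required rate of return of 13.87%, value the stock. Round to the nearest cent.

H-model: P₀ = D₀[(1+g_L) + H(g_S−g_L)]/(r−g_L), with H = 12/2 = 6.
P₀ = 9.50 × [(1+0.06) + 6×(0.1353−0.06)] / (0.1387−0.06)
   = 9.50 × 1.5118 / 0.0787 = 182.4917

A$182.49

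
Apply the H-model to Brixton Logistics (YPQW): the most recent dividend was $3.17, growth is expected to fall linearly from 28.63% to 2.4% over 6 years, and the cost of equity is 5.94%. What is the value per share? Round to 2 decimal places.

H-model: P₀ = D₀[(1+g_L) + H(g_S−g_L)]/(r−g_L), with H = 6/2 = 3.
P₀ = 3.17 × [(1+0.024) + 3×(0.2863−0.024)] / (0.0594−0.024)
   = 3.17 × 1.8109 / 0.0354 = 162.1625

$162.16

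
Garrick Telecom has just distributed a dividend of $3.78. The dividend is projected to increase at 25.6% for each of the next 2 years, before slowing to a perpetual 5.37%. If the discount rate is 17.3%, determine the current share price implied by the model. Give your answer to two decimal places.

$46.66

Two-stage DDM. Project D₁…D_2 at 0.256, terminal growth 0.0537, discount at r = 0.173.
D_1 = 4.7477
D_2 = 5.9631
Terminal value at t=2: TV = D_3/(r−g) = 6.2833/(0.173−0.0537) = 52.6681
P₀ = 4.7477/(1+0.173)^1 + 5.9631/(1+0.173)^2 + 52.6681/(1+0.173)^2 = 46.6595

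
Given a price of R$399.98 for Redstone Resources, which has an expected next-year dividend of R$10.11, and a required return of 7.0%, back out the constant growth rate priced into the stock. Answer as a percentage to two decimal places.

4.47%

From P₀ = D₁/(r − g), the implied growth is g = r − D₁/P₀.
g = 0.07 − 10.11/399.98 = 0.07 − 0.02528 = 0.04472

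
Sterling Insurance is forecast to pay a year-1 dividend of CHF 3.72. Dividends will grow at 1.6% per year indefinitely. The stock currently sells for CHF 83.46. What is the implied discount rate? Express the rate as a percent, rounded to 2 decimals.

6.06%

Rearranging the constant-growth DDM: r = D₁/P₀ + g.
r = 3.7200 / 83.46 + 0.016 = 0.04457 + 0.016 = 0.06057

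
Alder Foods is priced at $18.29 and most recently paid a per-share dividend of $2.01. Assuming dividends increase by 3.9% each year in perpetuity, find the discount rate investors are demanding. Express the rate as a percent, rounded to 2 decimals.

15.32%

Rearranging the constant-growth DDM: r = D₁/P₀ + g.
D₁ = 2.01 × (1 + 0.039) = 2.0884.
r = 2.0884 / 18.29 + 0.039 = 0.11418 + 0.039 = 0.15318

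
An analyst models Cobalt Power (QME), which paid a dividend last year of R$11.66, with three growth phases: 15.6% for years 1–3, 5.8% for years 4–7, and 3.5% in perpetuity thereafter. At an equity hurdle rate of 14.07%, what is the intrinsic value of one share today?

Three-stage DDM. Project D₁…D_7; terminal Gordon value at t=7 with g = 0.035; discount at r = 0.1407.
D_1 = 13.4790
D_2 = 15.5817
D_3 = 18.0124
D_4 = 19.0571
D_5 = 20.1625
D_6 = 21.3319
D_7 = 22.5691
TV_7 = 23.3590/(0.1407−0.035) = 220.9938
P₀ = Σ Dₜ/(1+r)ᵗ + TV_7/(1+r)^7 = 164.2244

R$164.22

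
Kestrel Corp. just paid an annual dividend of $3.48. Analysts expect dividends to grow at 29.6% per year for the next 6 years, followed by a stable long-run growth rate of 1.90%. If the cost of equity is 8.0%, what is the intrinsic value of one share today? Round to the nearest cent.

$215.05

Two-stage DDM. Project D₁…D_6 at 0.296, terminal growth 0.019, discount at r = 0.08.
D_1 = 4.5101
D_2 = 5.8451
D_3 = 7.5752
D_4 = 9.8175
D_5 = 12.7234
D_6 = 16.4896
Terminal value at t=6: TV = D_7/(r−g) = 16.8029/(0.08−0.019) = 275.4569
P₀ = 4.5101/(1+0.08)^1 + 5.8451/(1+0.08)^2 + 7.5752/(1+0.08)^3 + 9.8175/(1+0.08)^4 + 12.7234/(1+0.08)^5 + 16.4896/(1+0.08)^6 + 275.4569/(1+0.08)^6 = 215.0519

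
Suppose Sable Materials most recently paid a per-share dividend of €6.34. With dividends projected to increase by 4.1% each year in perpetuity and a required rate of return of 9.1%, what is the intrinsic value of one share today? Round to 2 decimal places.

Gordon growth model: P₀ = D₁/(r − g). D₁ = 6.34 × (1 + 0.041) = 6.5999.
P₀ = 6.5999 / (0.091 − 0.041) = 6.5999 / 0.05 = 131.9988

€132.00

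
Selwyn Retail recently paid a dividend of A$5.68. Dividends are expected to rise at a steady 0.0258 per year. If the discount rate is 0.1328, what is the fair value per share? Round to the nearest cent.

A$54.45

Gordon growth model: P₀ = D₁/(r − g). D₁ = 5.68 × (1 + 0.0258) = 5.8265.
P₀ = 5.8265 / (0.1328 − 0.0258) = 5.8265 / 0.107 = 54.4537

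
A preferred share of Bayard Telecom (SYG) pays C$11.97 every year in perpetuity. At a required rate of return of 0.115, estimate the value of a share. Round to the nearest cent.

Zero-growth DDM (perpetuity): P₀ = D/r = 11.97 / 0.115 = 104.0870

C$104.09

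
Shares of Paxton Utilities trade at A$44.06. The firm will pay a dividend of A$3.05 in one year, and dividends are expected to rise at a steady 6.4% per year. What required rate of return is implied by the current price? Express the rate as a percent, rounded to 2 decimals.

Rearranging the constant-growth DDM: r = D₁/P₀ + g.
r = 3.0500 / 44.06 + 0.064 = 0.06922 + 0.064 = 0.13322

13.32%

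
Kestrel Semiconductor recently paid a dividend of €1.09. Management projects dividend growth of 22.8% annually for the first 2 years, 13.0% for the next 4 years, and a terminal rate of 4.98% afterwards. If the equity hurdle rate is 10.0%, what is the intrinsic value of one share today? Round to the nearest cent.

€40.03

Three-stage DDM. Project D₁…D_6; terminal Gordon value at t=6 with g = 0.0498; discount at r = 0.1.
D_1 = 1.3385
D_2 = 1.6437
D_3 = 1.8574
D_4 = 2.0988
D_5 = 2.3717
D_6 = 2.6800
TV_6 = 2.8135/(0.1−0.0498) = 56.0454
P₀ = Σ Dₜ/(1+r)ᵗ + TV_6/(1+r)^6 = 40.0259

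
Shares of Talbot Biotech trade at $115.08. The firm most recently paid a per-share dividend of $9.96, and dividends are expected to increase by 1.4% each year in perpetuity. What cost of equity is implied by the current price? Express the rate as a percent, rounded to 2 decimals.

Rearranging the constant-growth DDM: r = D₁/P₀ + g.
D₁ = 9.96 × (1 + 0.014) = 10.0994.
r = 10.0994 / 115.08 + 0.014 = 0.08776 + 0.014 = 0.10176

10.18%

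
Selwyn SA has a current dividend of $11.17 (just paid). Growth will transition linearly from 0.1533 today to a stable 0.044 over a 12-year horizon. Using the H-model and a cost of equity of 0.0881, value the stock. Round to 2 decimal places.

H-model: P₀ = D₀[(1+g_L) + H(g_S−g_L)]/(r−g_L), with H = 12/2 = 6.
P₀ = 11.17 × [(1+0.044) + 6×(0.1533−0.044)] / (0.0881−0.044)
   = 11.17 × 1.6998 / 0.0441 = 430.5389

$430.54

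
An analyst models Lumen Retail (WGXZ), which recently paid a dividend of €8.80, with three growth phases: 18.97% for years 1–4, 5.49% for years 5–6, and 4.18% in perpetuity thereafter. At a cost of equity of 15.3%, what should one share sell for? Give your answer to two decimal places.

€133.80

Three-stage DDM. Project D₁…D_6; terminal Gordon value at t=6 with g = 0.0418; discount at r = 0.153.
D_1 = 10.4694
D_2 = 12.4554
D_3 = 14.8182
D_4 = 17.6292
D_5 = 18.5970
D_6 = 19.6180
TV_6 = 20.4380/(0.153−0.0418) = 183.7954
P₀ = Σ Dₜ/(1+r)ᵗ + TV_6/(1+r)^6 = 133.7952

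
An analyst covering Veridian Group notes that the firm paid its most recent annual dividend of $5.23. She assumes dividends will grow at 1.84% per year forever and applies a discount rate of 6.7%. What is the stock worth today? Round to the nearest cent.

Gordon growth model: P₀ = D₁/(r − g). D₁ = 5.23 × (1 + 0.0184) = 5.3262.
P₀ = 5.3262 / (0.067 − 0.0184) = 5.3262 / 0.0486 = 109.5933

$109.59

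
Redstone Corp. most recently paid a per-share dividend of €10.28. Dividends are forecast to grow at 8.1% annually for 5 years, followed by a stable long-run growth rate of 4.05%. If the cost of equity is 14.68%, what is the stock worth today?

Two-stage DDM. Project D₁…D_5 at 0.081, terminal growth 0.0405, discount at r = 0.1468.
D_1 = 11.1127
D_2 = 12.0128
D_3 = 12.9858
D_4 = 14.0377
D_5 = 15.1748
Terminal value at t=5: TV = D_6/(r−g) = 15.7893/(0.1468−0.0405) = 148.5355
P₀ = 11.1127/(1+0.1468)^1 + 12.0128/(1+0.1468)^2 + 12.9858/(1+0.1468)^3 + 14.0377/(1+0.1468)^4 + 15.1748/(1+0.1468)^5 + 148.5355/(1+0.1468)^5 = 118.0854

€118.09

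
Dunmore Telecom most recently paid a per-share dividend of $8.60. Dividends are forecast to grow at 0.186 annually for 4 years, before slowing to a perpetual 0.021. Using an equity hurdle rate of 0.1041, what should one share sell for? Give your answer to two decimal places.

$181.95

Two-stage DDM. Project D₁…D_4 at 0.186, terminal growth 0.021, discount at r = 0.1041.
D_1 = 10.1996
D_2 = 12.0967
D_3 = 14.3467
D_4 = 17.0152
Terminal value at t=4: TV = D_5/(r−g) = 17.3725/(0.1041−0.021) = 209.0557
P₀ = 10.1996/(1+0.1041)^1 + 12.0967/(1+0.1041)^2 + 14.3467/(1+0.1041)^3 + 17.0152/(1+0.1041)^4 + 209.0557/(1+0.1041)^4 = 181.9490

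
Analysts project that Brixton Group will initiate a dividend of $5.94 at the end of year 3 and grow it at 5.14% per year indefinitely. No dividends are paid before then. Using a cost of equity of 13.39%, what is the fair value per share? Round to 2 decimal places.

$56.00

Deferred-dividend DDM. At t=2 the remaining stream is a growing perpetuity with first payment D_3 = 5.94.
V_2 = D_3/(r−g) = 5.94/(0.1339−0.0514) = 72.0000
P₀ = V_2/(1+r)^2 = 72.0000/(1+0.1339)^2 = 55.9993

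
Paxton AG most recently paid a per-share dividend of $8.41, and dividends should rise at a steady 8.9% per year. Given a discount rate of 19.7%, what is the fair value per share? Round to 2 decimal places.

Gordon growth model: P₀ = D₁/(r − g). D₁ = 8.41 × (1 + 0.089) = 9.1585.
P₀ = 9.1585 / (0.197 − 0.089) = 9.1585 / 0.108 = 84.8008

$84.80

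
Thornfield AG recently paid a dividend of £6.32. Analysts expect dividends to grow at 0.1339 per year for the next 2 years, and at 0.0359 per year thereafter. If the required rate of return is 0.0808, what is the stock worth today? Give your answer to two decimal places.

£174.08

Two-stage DDM. Project D₁…D_2 at 0.1339, terminal growth 0.0359, discount at r = 0.0808.
D_1 = 7.1662
D_2 = 8.1258
Terminal value at t=2: TV = D_3/(r−g) = 8.4175/(0.0808−0.0359) = 187.4727
P₀ = 7.1662/(1+0.0808)^1 + 8.1258/(1+0.0808)^2 + 187.4727/(1+0.0808)^2 = 174.0766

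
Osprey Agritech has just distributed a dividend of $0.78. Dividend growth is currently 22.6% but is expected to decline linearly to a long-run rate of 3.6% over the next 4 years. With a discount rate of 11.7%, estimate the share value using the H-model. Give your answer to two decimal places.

H-model: P₀ = D₀[(1+g_L) + H(g_S−g_L)]/(r−g_L), with H = 4/2 = 2.
P₀ = 0.78 × [(1+0.036) + 2×(0.226−0.036)] / (0.117−0.036)
   = 0.78 × 1.4160 / 0.081 = 13.6356

$13.64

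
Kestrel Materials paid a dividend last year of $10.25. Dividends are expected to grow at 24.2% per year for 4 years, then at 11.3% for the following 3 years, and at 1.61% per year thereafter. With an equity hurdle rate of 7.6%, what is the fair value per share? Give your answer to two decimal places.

$459.48

Three-stage DDM. Project D₁…D_7; terminal Gordon value at t=7 with g = 0.0161; discount at r = 0.076.
D_1 = 12.7305
D_2 = 15.8113
D_3 = 19.6376
D_4 = 24.3899
D_5 = 27.1460
D_6 = 30.2135
D_7 = 33.6276
TV_7 = 34.1690/(0.076−0.0161) = 570.4340
P₀ = Σ Dₜ/(1+r)ᵗ + TV_7/(1+r)^7 = 459.4750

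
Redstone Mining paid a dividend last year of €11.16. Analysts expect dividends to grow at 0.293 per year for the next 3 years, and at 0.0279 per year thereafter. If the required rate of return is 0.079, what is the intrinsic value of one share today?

Two-stage DDM. Project D₁…D_3 at 0.293, terminal growth 0.0279, discount at r = 0.079.
D_1 = 14.4299
D_2 = 18.6578
D_3 = 24.1246
Terminal value at t=3: TV = D_4/(r−g) = 24.7977/(0.079−0.0279) = 485.2770
P₀ = 14.4299/(1+0.079)^1 + 18.6578/(1+0.079)^2 + 24.1246/(1+0.079)^3 + 485.2770/(1+0.079)^3 = 434.9039

€434.90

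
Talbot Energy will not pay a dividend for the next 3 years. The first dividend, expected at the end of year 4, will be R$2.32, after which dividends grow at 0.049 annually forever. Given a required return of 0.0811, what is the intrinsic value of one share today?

Deferred-dividend DDM. At t=3 the remaining stream is a growing perpetuity with first payment D_4 = 2.32.
V_3 = D_4/(r−g) = 2.32/(0.0811−0.049) = 72.2741
P₀ = V_3/(1+r)^3 = 72.2741/(1+0.0811)^3 = 57.1986

R$57.20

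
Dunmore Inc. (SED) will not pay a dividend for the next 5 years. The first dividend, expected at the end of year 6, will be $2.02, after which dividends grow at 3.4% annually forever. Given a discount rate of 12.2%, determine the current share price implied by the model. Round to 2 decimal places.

$12.91

Deferred-dividend DDM. At t=5 the remaining stream is a growing perpetuity with first payment D_6 = 2.02.
V_5 = D_6/(r−g) = 2.02/(0.122−0.034) = 22.9545
P₀ = V_5/(1+r)^5 = 22.9545/(1+0.122)^5 = 12.9094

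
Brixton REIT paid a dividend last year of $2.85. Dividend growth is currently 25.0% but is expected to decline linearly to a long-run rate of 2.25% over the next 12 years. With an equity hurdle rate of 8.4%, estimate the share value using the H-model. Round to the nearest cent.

$110.64

H-model: P₀ = D₀[(1+g_L) + H(g_S−g_L)]/(r−g_L), with H = 12/2 = 6.
P₀ = 2.85 × [(1+0.0225) + 6×(0.25−0.0225)] / (0.084−0.0225)
   = 2.85 × 2.3875 / 0.0615 = 110.6402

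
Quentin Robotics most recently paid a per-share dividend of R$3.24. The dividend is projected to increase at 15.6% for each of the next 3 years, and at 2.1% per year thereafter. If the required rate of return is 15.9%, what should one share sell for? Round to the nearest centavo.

R$33.46

Two-stage DDM. Project D₁…D_3 at 0.156, terminal growth 0.021, discount at r = 0.159.
D_1 = 3.7454
D_2 = 4.3297
D_3 = 5.0052
Terminal value at t=3: TV = D_4/(r−g) = 5.1103/(0.159−0.021) = 37.0310
P₀ = 3.7454/(1+0.159)^1 + 4.3297/(1+0.159)^2 + 5.0052/(1+0.159)^3 + 37.0310/(1+0.159)^3 = 33.4554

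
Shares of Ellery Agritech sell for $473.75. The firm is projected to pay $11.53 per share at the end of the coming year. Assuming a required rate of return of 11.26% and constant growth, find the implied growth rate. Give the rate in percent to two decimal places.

From P₀ = D₁/(r − g), the implied growth is g = r − D₁/P₀.
g = 0.1126 − 11.53/473.75 = 0.1126 − 0.02434 = 0.08826

8.83%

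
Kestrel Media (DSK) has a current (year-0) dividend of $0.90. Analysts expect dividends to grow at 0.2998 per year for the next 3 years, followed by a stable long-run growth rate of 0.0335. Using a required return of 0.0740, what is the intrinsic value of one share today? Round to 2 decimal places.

$44.71

Two-stage DDM. Project D₁…D_3 at 0.2998, terminal growth 0.0335, discount at r = 0.074.
D_1 = 1.1698
D_2 = 1.5205
D_3 = 1.9764
Terminal value at t=3: TV = D_4/(r−g) = 2.0426/(0.074−0.0335) = 50.4345
P₀ = 1.1698/(1+0.074)^1 + 1.5205/(1+0.074)^2 + 1.9764/(1+0.074)^3 + 50.4345/(1+0.074)^3 = 44.7141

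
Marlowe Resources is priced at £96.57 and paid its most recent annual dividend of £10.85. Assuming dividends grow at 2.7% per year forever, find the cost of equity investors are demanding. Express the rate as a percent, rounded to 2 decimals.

14.24%

Rearranging the constant-growth DDM: r = D₁/P₀ + g.
D₁ = 10.85 × (1 + 0.027) = 11.1429.
r = 11.1429 / 96.57 + 0.027 = 0.11539 + 0.027 = 0.14239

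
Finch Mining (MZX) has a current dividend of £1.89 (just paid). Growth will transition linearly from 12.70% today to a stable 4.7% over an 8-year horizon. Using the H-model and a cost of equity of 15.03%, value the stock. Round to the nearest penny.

H-model: P₀ = D₀[(1+g_L) + H(g_S−g_L)]/(r−g_L), with H = 8/2 = 4.
P₀ = 1.89 × [(1+0.047) + 4×(0.127−0.047)] / (0.1503−0.047)
   = 1.89 × 1.3670 / 0.1033 = 25.0109

£25.01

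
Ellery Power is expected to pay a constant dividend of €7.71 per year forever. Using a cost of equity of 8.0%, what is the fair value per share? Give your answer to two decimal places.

Zero-growth DDM (perpetuity): P₀ = D/r = 7.71 / 0.08 = 96.3750

€96.38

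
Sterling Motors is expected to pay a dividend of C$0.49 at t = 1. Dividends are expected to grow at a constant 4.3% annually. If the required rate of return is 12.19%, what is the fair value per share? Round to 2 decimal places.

C$6.21

Gordon growth model: P₀ = D₁/(r − g), with D₁ = 0.49 given directly.
P₀ = 0.4900 / (0.1219 − 0.043) = 0.4900 / 0.0789 = 6.2104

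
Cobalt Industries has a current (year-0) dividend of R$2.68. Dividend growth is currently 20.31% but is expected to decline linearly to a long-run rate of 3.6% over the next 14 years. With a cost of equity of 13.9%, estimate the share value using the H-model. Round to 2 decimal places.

R$57.39

H-model: P₀ = D₀[(1+g_L) + H(g_S−g_L)]/(r−g_L), with H = 14/2 = 7.
P₀ = 2.68 × [(1+0.036) + 7×(0.2031−0.036)] / (0.139−0.036)
   = 2.68 × 2.2057 / 0.103 = 57.3910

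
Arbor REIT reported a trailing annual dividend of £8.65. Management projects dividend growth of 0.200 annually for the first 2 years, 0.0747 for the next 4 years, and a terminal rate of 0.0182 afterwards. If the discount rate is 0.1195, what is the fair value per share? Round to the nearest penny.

£139.99

Three-stage DDM. Project D₁…D_6; terminal Gordon value at t=6 with g = 0.0182; discount at r = 0.1195.
D_1 = 10.3800
D_2 = 12.4560
D_3 = 13.3865
D_4 = 14.3864
D_5 = 15.4611
D_6 = 16.6160
TV_6 = 16.9185/(0.1195−0.0182) = 167.0134
P₀ = Σ Dₜ/(1+r)ᵗ + TV_6/(1+r)^6 = 139.9855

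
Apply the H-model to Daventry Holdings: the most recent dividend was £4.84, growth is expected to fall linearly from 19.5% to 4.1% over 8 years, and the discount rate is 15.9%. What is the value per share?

H-model: P₀ = D₀[(1+g_L) + H(g_S−g_L)]/(r−g_L), with H = 8/2 = 4.
P₀ = 4.84 × [(1+0.041) + 4×(0.195−0.041)] / (0.159−0.041)
   = 4.84 × 1.6570 / 0.118 = 67.9651

£67.97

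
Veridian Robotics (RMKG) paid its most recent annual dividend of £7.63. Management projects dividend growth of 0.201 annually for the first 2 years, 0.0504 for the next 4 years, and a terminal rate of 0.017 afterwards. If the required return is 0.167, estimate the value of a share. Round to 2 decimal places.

Three-stage DDM. Project D₁…D_6; terminal Gordon value at t=6 with g = 0.017; discount at r = 0.167.
D_1 = 9.1636
D_2 = 11.0055
D_3 = 11.5602
D_4 = 12.1428
D_5 = 12.7548
D_6 = 13.3977
TV_6 = 13.6254/(0.167−0.017) = 90.8362
P₀ = Σ Dₜ/(1+r)ᵗ + TV_6/(1+r)^6 = 76.9119

£76.91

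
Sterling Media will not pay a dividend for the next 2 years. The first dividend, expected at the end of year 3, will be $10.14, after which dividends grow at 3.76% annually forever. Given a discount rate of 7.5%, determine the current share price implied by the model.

$234.61

Deferred-dividend DDM. At t=2 the remaining stream is a growing perpetuity with first payment D_3 = 10.14.
V_2 = D_3/(r−g) = 10.14/(0.075−0.0376) = 271.1230
P₀ = V_2/(1+r)^2 = 271.1230/(1+0.075)^2 = 234.6116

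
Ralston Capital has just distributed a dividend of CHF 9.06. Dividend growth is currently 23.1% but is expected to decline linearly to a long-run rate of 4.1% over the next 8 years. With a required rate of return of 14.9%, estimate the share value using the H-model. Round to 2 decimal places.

CHF 151.08

H-model: P₀ = D₀[(1+g_L) + H(g_S−g_L)]/(r−g_L), with H = 8/2 = 4.
P₀ = 9.06 × [(1+0.041) + 4×(0.231−0.041)] / (0.149−0.041)
   = 9.06 × 1.8010 / 0.108 = 151.0839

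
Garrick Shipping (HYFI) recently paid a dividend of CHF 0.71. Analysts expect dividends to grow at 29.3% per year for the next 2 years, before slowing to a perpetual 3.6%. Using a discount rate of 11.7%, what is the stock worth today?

Two-stage DDM. Project D₁…D_2 at 0.293, terminal growth 0.036, discount at r = 0.117.
D_1 = 0.9180
D_2 = 1.1870
Terminal value at t=2: TV = D_3/(r−g) = 1.2297/(0.117−0.036) = 15.1820
P₀ = 0.9180/(1+0.117)^1 + 1.1870/(1+0.117)^2 + 15.1820/(1+0.117)^2 = 13.9414

CHF 13.94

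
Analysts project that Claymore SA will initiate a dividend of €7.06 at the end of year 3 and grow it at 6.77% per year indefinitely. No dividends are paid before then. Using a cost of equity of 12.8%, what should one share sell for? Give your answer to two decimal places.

Deferred-dividend DDM. At t=2 the remaining stream is a growing perpetuity with first payment D_3 = 7.06.
V_2 = D_3/(r−g) = 7.06/(0.128−0.0677) = 117.0813
P₀ = V_2/(1+r)^2 = 117.0813/(1+0.128)^2 = 92.0172

€92.02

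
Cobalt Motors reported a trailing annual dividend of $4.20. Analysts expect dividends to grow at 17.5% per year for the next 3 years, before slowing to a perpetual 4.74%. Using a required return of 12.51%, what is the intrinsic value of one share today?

$78.24

Two-stage DDM. Project D₁…D_3 at 0.175, terminal growth 0.0474, discount at r = 0.1251.
D_1 = 4.9350
D_2 = 5.7986
D_3 = 6.8134
Terminal value at t=3: TV = D_4/(r−g) = 7.1363/(0.1251−0.0474) = 91.8448
P₀ = 4.9350/(1+0.1251)^1 + 5.7986/(1+0.1251)^2 + 6.8134/(1+0.1251)^3 + 91.8448/(1+0.1251)^3 = 78.2394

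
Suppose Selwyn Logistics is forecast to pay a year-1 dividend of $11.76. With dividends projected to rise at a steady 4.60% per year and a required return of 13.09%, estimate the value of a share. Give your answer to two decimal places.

Gordon growth model: P₀ = D₁/(r − g), with D₁ = 11.76 given directly.
P₀ = 11.7600 / (0.1309 − 0.046) = 11.7600 / 0.0849 = 138.5159

$138.52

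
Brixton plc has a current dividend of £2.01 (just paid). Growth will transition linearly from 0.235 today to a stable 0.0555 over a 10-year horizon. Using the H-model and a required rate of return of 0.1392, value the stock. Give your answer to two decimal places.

H-model: P₀ = D₀[(1+g_L) + H(g_S−g_L)]/(r−g_L), with H = 10/2 = 5.
P₀ = 2.01 × [(1+0.0555) + 5×(0.235−0.0555)] / (0.1392−0.0555)
   = 2.01 × 1.9530 / 0.0837 = 46.9000

£46.90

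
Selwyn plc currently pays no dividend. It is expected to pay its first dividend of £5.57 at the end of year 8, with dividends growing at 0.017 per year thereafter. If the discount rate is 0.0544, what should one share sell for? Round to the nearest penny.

Deferred-dividend DDM. At t=7 the remaining stream is a growing perpetuity with first payment D_8 = 5.57.
V_7 = D_8/(r−g) = 5.57/(0.0544−0.017) = 148.9305
P₀ = V_7/(1+r)^7 = 148.9305/(1+0.0544)^7 = 102.7888

£102.79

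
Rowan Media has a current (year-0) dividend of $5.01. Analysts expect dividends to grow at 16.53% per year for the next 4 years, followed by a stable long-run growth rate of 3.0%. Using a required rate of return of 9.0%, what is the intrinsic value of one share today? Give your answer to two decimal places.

Two-stage DDM. Project D₁…D_4 at 0.1653, terminal growth 0.03, discount at r = 0.09.
D_1 = 5.8382
D_2 = 6.8032
D_3 = 7.9278
D_4 = 9.2382
Terminal value at t=4: TV = D_5/(r−g) = 9.5154/(0.09−0.03) = 158.5896
P₀ = 5.8382/(1+0.09)^1 + 6.8032/(1+0.09)^2 + 7.9278/(1+0.09)^3 + 9.2382/(1+0.09)^4 + 158.5896/(1+0.09)^4 = 136.0974

$136.10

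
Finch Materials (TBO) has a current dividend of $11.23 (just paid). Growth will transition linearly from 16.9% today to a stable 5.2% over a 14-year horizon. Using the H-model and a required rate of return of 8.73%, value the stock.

H-model: P₀ = D₀[(1+g_L) + H(g_S−g_L)]/(r−g_L), with H = 14/2 = 7.
P₀ = 11.23 × [(1+0.052) + 7×(0.169−0.052)] / (0.0873−0.052)
   = 11.23 × 1.8710 / 0.0353 = 595.2218

$595.22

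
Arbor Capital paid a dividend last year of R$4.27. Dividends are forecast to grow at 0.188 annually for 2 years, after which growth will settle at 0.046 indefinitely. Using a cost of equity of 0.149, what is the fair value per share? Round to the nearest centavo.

R$55.34

Two-stage DDM. Project D₁…D_2 at 0.188, terminal growth 0.046, discount at r = 0.149.
D_1 = 5.0728
D_2 = 6.0264
Terminal value at t=2: TV = D_3/(r−g) = 6.3037/(0.149−0.046) = 61.2005
P₀ = 5.0728/(1+0.149)^1 + 6.0264/(1+0.149)^2 + 61.2005/(1+0.149)^2 = 55.3367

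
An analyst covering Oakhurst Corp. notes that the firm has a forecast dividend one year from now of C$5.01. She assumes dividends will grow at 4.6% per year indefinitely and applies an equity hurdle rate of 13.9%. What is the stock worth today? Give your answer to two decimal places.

Gordon growth model: P₀ = D₁/(r − g), with D₁ = 5.01 given directly.
P₀ = 5.0100 / (0.139 − 0.046) = 5.0100 / 0.093 = 53.8710

C$53.87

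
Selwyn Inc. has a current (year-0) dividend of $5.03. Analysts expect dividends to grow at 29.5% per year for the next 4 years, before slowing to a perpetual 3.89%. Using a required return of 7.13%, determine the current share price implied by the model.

Two-stage DDM. Project D₁…D_4 at 0.295, terminal growth 0.0389, discount at r = 0.0713.
D_1 = 6.5138
D_2 = 8.4354
D_3 = 10.9239
D_4 = 14.1464
Terminal value at t=4: TV = D_5/(r−g) = 14.6967/(0.0713−0.0389) = 453.6029
P₀ = 6.5138/(1+0.0713)^1 + 8.4354/(1+0.0713)^2 + 10.9239/(1+0.0713)^3 + 14.1464/(1+0.0713)^4 + 453.6029/(1+0.0713)^4 = 377.4298

$377.43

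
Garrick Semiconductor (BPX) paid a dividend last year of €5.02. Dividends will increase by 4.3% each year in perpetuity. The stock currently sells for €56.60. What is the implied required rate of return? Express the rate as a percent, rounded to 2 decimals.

Rearranging the constant-growth DDM: r = D₁/P₀ + g.
D₁ = 5.02 × (1 + 0.043) = 5.2359.
r = 5.2359 / 56.60 + 0.043 = 0.09251 + 0.043 = 0.13551

13.55%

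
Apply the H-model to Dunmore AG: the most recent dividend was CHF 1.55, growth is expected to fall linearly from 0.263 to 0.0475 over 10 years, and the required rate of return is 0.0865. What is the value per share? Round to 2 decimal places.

CHF 84.46

H-model: P₀ = D₀[(1+g_L) + H(g_S−g_L)]/(r−g_L), with H = 10/2 = 5.
P₀ = 1.55 × [(1+0.0475) + 5×(0.263−0.0475)] / (0.0865−0.0475)
   = 1.55 × 2.1250 / 0.039 = 84.4551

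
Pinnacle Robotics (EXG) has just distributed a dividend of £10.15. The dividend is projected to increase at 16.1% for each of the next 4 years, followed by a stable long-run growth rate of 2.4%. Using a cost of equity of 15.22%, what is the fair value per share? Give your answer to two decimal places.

£124.96

Two-stage DDM. Project D₁…D_4 at 0.161, terminal growth 0.024, discount at r = 0.1522.
D_1 = 11.7842
D_2 = 13.6814
D_3 = 15.8841
D_4 = 18.4414
Terminal value at t=4: TV = D_5/(r−g) = 18.8840/(0.1522−0.024) = 147.3014
P₀ = 11.7842/(1+0.1522)^1 + 13.6814/(1+0.1522)^2 + 15.8841/(1+0.1522)^3 + 18.4414/(1+0.1522)^4 + 147.3014/(1+0.1522)^4 = 124.9598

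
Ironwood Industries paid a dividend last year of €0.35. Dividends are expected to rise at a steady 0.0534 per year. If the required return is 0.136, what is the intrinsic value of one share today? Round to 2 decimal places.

Gordon growth model: P₀ = D₁/(r − g). D₁ = 0.35 × (1 + 0.0534) = 0.3687.
P₀ = 0.3687 / (0.136 − 0.0534) = 0.3687 / 0.0826 = 4.4636

€4.46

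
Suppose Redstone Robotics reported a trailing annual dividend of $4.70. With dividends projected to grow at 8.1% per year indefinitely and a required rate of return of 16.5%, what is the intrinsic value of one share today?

Gordon growth model: P₀ = D₁/(r − g). D₁ = 4.70 × (1 + 0.081) = 5.0807.
P₀ = 5.0807 / (0.165 − 0.081) = 5.0807 / 0.084 = 60.4845

$60.48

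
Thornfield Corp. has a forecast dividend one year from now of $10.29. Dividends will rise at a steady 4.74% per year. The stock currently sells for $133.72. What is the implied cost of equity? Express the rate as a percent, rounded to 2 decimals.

Rearranging the constant-growth DDM: r = D₁/P₀ + g.
r = 10.2900 / 133.72 + 0.0474 = 0.07695 + 0.0474 = 0.12435

12.44%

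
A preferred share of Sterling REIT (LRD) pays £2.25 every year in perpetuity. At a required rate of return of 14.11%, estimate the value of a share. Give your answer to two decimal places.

Zero-growth DDM (perpetuity): P₀ = D/r = 2.25 / 0.1411 = 15.9461

£15.95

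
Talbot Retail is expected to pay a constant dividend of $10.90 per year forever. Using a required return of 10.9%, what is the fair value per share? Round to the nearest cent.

Zero-growth DDM (perpetuity): P₀ = D/r = 10.90 / 0.109 = 100.0000

$100.00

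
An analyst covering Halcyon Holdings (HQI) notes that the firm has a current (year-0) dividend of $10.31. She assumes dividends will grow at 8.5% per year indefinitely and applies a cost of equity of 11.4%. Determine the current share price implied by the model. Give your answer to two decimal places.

Gordon growth model: P₀ = D₁/(r − g). D₁ = 10.31 × (1 + 0.085) = 11.1864.
P₀ = 11.1864 / (0.114 − 0.085) = 11.1864 / 0.029 = 385.7362

$385.74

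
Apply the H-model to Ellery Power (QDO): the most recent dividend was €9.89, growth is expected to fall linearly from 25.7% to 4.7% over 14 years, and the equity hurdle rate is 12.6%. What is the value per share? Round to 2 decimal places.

€315.10

H-model: P₀ = D₀[(1+g_L) + H(g_S−g_L)]/(r−g_L), with H = 14/2 = 7.
P₀ = 9.89 × [(1+0.047) + 7×(0.257−0.047)] / (0.126−0.047)
   = 9.89 × 2.5170 / 0.079 = 315.1029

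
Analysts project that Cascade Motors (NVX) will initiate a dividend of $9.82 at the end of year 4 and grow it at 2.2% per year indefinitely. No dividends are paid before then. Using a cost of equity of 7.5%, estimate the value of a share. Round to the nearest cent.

$149.15

Deferred-dividend DDM. At t=3 the remaining stream is a growing perpetuity with first payment D_4 = 9.82.
V_3 = D_4/(r−g) = 9.82/(0.075−0.022) = 185.2830
P₀ = V_3/(1+r)^3 = 185.2830/(1+0.075)^3 = 149.1455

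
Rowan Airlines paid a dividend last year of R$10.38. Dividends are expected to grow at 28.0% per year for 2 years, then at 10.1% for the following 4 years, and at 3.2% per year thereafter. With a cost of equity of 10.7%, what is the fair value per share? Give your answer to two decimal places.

R$267.50

Three-stage DDM. Project D₁…D_6; terminal Gordon value at t=6 with g = 0.032; discount at r = 0.107.
D_1 = 13.2864
D_2 = 17.0066
D_3 = 18.7243
D_4 = 20.6154
D_5 = 22.6976
D_6 = 24.9900
TV_6 = 25.7897/(0.107−0.032) = 343.8626
P₀ = Σ Dₜ/(1+r)ᵗ + TV_6/(1+r)^6 = 267.4959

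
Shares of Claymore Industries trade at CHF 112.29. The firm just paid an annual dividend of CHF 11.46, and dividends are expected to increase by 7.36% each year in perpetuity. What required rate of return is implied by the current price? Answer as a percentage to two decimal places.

18.32%

Rearranging the constant-growth DDM: r = D₁/P₀ + g.
D₁ = 11.46 × (1 + 0.0736) = 12.3035.
r = 12.3035 / 112.29 + 0.0736 = 0.10957 + 0.0736 = 0.18317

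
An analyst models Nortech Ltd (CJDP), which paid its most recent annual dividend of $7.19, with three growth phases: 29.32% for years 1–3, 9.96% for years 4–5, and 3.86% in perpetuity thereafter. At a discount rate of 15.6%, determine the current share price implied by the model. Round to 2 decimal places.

$126.36

Three-stage DDM. Project D₁…D_5; terminal Gordon value at t=5 with g = 0.0386; discount at r = 0.156.
D_1 = 9.2981
D_2 = 12.0243
D_3 = 15.5498
D_4 = 17.0986
D_5 = 18.8016
TV_5 = 19.5274/(0.156−0.0386) = 166.3319
P₀ = Σ Dₜ/(1+r)ᵗ + TV_5/(1+r)^5 = 126.3621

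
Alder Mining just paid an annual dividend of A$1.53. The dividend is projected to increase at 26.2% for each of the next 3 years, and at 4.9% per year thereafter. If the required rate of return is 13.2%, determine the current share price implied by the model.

A$32.52

Two-stage DDM. Project D₁…D_3 at 0.262, terminal growth 0.049, discount at r = 0.132.
D_1 = 1.9309
D_2 = 2.4367
D_3 = 3.0752
Terminal value at t=3: TV = D_4/(r−g) = 3.2259/(0.132−0.049) = 38.8657
P₀ = 1.9309/(1+0.132)^1 + 2.4367/(1+0.132)^2 + 3.0752/(1+0.132)^3 + 38.8657/(1+0.132)^3 = 32.5207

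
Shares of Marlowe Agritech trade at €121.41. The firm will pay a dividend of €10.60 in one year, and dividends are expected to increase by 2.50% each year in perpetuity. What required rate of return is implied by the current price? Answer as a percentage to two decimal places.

Rearranging the constant-growth DDM: r = D₁/P₀ + g.
r = 10.6000 / 121.41 + 0.025 = 0.08731 + 0.025 = 0.11231

11.23%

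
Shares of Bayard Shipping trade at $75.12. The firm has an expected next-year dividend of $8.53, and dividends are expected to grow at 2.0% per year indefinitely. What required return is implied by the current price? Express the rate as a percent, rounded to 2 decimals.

Rearranging the constant-growth DDM: r = D₁/P₀ + g.
r = 8.5300 / 75.12 + 0.02 = 0.11355 + 0.02 = 0.13355

13.36%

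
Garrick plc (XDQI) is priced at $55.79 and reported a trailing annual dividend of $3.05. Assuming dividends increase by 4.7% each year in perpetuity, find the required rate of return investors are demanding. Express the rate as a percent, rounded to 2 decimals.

10.42%

Rearranging the constant-growth DDM: r = D₁/P₀ + g.
D₁ = 3.05 × (1 + 0.047) = 3.1933.
r = 3.1933 / 55.79 + 0.047 = 0.05724 + 0.047 = 0.10424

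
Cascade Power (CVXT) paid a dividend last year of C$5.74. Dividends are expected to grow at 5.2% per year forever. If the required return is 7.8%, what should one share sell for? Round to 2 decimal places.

Gordon growth model: P₀ = D₁/(r − g). D₁ = 5.74 × (1 + 0.052) = 6.0385.
P₀ = 6.0385 / (0.078 − 0.052) = 6.0385 / 0.026 = 232.2492

C$232.25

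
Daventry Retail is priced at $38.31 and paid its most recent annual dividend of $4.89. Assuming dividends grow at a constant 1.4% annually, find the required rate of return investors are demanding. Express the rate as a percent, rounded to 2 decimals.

Rearranging the constant-growth DDM: r = D₁/P₀ + g.
D₁ = 4.89 × (1 + 0.014) = 4.9585.
r = 4.9585 / 38.31 + 0.014 = 0.12943 + 0.014 = 0.14343

14.34%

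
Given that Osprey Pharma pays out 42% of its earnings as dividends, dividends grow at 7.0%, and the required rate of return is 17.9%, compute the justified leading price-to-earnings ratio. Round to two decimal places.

Justified leading P/E = b/(r−g) = 0.42/(0.179−0.07) = 3.8532

3.85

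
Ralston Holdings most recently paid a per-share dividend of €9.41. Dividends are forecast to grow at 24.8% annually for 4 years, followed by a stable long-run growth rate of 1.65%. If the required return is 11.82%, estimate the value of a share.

Two-stage DDM. Project D₁…D_4 at 0.248, terminal growth 0.0165, discount at r = 0.1182.
D_1 = 11.7437
D_2 = 14.6561
D_3 = 18.2908
D_4 = 22.8270
Terminal value at t=4: TV = D_5/(r−g) = 23.2036/(0.1182−0.0165) = 228.1573
P₀ = 11.7437/(1+0.1182)^1 + 14.6561/(1+0.1182)^2 + 18.2908/(1+0.1182)^3 + 22.8270/(1+0.1182)^4 + 228.1573/(1+0.1182)^4 = 195.8403

€195.84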